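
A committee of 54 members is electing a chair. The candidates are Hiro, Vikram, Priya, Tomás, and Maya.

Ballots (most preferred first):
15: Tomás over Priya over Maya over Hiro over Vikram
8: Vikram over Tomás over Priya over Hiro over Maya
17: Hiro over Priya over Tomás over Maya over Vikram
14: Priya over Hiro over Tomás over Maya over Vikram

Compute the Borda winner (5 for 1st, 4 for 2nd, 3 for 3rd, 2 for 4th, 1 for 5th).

Priya

Hiro: 15×2 + 8×2 + 17×5 + 14×4 = 187
Vikram: 15×1 + 8×5 + 17×1 + 14×1 = 86
Priya: 15×4 + 8×3 + 17×4 + 14×5 = 222
Tomás: 15×5 + 8×4 + 17×3 + 14×3 = 200
Maya: 15×3 + 8×1 + 17×2 + 14×2 = 115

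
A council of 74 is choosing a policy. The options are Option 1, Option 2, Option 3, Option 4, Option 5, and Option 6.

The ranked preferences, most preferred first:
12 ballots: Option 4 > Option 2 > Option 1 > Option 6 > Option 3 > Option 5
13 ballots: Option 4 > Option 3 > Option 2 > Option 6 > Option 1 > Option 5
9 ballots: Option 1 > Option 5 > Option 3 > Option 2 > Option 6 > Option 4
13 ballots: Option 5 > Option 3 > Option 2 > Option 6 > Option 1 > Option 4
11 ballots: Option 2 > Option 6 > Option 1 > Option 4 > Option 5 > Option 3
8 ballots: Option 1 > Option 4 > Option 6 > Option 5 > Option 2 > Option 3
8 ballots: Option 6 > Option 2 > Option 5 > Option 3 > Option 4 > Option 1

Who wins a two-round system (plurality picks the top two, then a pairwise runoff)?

Round 1 first-place votes: Option 1 17, Option 2 11, Option 3 0, Option 4 25, Option 5 13, Option 6 8. Option 4 and Option 1 advance.
Runoff: Option 4 is ranked above Option 1 on 33 ballots, Option 1 above Option 4 on 41.

Option 1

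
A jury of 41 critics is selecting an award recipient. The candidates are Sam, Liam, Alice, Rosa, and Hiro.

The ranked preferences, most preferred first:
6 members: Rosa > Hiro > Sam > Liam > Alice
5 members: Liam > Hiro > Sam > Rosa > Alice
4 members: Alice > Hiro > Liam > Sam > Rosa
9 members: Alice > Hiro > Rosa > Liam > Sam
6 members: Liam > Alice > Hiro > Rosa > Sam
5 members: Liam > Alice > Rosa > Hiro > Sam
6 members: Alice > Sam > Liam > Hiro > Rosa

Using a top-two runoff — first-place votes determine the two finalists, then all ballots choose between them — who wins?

Round 1 first-place votes: Sam 0, Liam 16, Alice 19, Rosa 6, Hiro 0. Alice and Liam advance.
Runoff: Alice is ranked above Liam on 19 ballots, Liam above Alice on 22.

Liam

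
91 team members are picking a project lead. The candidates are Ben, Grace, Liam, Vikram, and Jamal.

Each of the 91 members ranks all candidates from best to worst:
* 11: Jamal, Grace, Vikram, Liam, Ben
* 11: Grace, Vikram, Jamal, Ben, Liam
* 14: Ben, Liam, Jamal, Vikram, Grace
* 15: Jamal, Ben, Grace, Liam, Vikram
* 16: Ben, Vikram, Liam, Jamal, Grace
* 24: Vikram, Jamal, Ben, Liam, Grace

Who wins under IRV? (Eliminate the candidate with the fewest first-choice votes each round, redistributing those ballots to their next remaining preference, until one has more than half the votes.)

Round 1: Ben 30, Grace 11, Liam 0, Vikram 24, Jamal 26. Liam eliminated.
Round 2: Ben 30, Grace 11, Vikram 24, Jamal 26. Grace eliminated.
Round 3: Ben 30, Vikram 35, Jamal 26. Jamal eliminated.
Round 4: Ben 45, Vikram 46. Vikram has a majority (≥46).

Vikram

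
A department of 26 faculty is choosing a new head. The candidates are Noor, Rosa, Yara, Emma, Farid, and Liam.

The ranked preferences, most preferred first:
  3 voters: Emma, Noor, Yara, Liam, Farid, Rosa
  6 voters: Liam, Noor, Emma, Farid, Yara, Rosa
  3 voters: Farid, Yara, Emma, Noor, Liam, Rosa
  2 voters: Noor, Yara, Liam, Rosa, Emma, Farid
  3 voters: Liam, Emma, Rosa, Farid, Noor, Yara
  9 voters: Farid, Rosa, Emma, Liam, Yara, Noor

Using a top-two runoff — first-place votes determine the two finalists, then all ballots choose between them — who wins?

Liam

Round 1 first-place votes: Noor 2, Rosa 0, Yara 0, Emma 3, Farid 12, Liam 9. Farid and Liam advance.
Runoff: Farid is ranked above Liam on 12 ballots, Liam above Farid on 14.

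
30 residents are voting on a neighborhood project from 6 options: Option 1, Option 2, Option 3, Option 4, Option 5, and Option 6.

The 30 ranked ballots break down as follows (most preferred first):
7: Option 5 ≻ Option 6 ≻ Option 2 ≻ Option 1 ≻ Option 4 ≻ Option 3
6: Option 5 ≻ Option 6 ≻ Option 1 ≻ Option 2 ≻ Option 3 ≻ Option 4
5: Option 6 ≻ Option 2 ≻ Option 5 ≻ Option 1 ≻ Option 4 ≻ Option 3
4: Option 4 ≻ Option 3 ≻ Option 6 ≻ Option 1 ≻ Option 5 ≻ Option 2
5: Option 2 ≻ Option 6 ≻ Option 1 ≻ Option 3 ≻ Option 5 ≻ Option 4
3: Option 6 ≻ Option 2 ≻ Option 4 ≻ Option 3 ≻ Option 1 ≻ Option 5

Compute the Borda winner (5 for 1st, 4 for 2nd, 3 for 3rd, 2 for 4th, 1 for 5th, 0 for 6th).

Option 1: 7×2 + 6×3 + 5×2 + 4×2 + 5×3 + 3×1 = 68
Option 2: 7×3 + 6×2 + 5×4 + 4×0 + 5×5 + 3×4 = 90
Option 3: 7×0 + 6×1 + 5×0 + 4×4 + 5×2 + 3×2 = 38
Option 4: 7×1 + 6×0 + 5×1 + 4×5 + 5×0 + 3×3 = 41
Option 5: 7×5 + 6×5 + 5×3 + 4×1 + 5×1 + 3×0 = 89
Option 6: 7×4 + 6×4 + 5×5 + 4×3 + 5×4 + 3×5 = 124

Option 6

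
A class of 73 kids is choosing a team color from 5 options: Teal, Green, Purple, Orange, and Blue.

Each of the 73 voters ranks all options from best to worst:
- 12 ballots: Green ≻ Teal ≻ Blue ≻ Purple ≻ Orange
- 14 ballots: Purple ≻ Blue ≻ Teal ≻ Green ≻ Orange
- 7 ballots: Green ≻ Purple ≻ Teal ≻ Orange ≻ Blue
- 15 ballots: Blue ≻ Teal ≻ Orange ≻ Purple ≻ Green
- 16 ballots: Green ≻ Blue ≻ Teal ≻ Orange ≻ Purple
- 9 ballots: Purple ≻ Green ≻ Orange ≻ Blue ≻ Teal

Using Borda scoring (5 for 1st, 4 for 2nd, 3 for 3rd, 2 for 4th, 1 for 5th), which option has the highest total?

Blue

Teal: 12×4 + 14×3 + 7×3 + 15×4 + 16×3 + 9×1 = 228
Green: 12×5 + 14×2 + 7×5 + 15×1 + 16×5 + 9×4 = 254
Purple: 12×2 + 14×5 + 7×4 + 15×2 + 16×1 + 9×5 = 213
Orange: 12×1 + 14×1 + 7×2 + 15×3 + 16×2 + 9×3 = 144
Blue: 12×3 + 14×4 + 7×1 + 15×5 + 16×4 + 9×2 = 256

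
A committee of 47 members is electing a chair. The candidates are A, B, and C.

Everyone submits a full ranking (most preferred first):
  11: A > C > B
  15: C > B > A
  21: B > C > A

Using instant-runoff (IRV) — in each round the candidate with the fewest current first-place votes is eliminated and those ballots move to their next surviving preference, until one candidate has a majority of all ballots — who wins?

Round 1: A 11, B 21, C 15. A eliminated.
Round 2: B 21, C 26. C has a majority (≥24).

C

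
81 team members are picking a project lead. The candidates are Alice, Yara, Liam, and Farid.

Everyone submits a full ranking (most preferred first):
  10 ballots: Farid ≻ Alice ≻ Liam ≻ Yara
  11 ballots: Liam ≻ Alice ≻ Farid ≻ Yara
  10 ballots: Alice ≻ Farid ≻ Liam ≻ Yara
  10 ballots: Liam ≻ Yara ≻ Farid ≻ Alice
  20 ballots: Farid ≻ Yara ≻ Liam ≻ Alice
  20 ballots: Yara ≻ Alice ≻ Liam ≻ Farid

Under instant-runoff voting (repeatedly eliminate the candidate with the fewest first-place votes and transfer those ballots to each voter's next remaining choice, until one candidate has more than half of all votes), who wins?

Round 1: Alice 10, Yara 20, Liam 21, Farid 30. Alice eliminated.
Round 2: Yara 20, Liam 21, Farid 40. Yara eliminated.
Round 3: Liam 41, Farid 40. Liam has a majority (≥41).

Liam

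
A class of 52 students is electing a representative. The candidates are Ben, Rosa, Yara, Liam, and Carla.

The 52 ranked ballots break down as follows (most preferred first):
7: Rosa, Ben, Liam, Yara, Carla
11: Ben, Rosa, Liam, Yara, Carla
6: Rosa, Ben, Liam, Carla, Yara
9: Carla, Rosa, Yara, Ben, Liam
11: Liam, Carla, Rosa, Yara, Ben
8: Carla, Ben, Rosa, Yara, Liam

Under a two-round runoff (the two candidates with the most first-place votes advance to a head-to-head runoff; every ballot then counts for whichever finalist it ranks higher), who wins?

Carla

Round 1 first-place votes: Ben 11, Rosa 13, Yara 0, Liam 11, Carla 17. Carla and Rosa advance.
Runoff: Carla is ranked above Rosa on 28 ballots, Rosa above Carla on 24.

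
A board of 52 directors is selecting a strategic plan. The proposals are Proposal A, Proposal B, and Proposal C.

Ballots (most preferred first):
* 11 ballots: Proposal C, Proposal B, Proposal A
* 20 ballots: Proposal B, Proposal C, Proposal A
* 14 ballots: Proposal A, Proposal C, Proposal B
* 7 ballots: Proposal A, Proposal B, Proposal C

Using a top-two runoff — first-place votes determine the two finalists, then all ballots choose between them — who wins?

Round 1 first-place votes: Proposal A 21, Proposal B 20, Proposal C 11. Proposal A and Proposal B advance.
Runoff: Proposal A is ranked above Proposal B on 21 ballots, Proposal B above Proposal A on 31.

Proposal B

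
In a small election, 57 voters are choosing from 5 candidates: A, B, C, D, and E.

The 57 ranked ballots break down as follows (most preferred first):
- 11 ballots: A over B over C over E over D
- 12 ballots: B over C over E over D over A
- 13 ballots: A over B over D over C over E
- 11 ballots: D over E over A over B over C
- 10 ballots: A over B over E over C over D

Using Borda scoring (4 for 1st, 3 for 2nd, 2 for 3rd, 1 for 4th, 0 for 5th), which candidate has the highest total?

A: 11×4 + 12×0 + 13×4 + 11×2 + 10×4 = 158
B: 11×3 + 12×4 + 13×3 + 11×1 + 10×3 = 161
C: 11×2 + 12×3 + 13×1 + 11×0 + 10×1 = 81
D: 11×0 + 12×1 + 13×2 + 11×4 + 10×0 = 82
E: 11×1 + 12×2 + 13×0 + 11×3 + 10×2 = 88

B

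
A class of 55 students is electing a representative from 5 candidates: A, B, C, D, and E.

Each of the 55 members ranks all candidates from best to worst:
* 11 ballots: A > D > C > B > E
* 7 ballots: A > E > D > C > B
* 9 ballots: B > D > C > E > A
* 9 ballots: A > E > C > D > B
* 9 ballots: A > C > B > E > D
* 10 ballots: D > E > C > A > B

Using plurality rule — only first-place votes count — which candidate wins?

First-place votes: A 36, B 9, C 0, D 10, E 0.

A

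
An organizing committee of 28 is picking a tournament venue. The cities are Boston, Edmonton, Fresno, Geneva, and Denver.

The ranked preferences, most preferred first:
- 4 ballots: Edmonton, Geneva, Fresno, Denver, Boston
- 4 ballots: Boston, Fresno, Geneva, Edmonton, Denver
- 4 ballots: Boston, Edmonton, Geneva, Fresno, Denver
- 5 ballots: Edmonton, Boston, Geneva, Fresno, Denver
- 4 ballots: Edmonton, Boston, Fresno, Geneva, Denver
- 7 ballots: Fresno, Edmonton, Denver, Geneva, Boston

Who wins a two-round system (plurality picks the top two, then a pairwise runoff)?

Round 1 first-place votes: Boston 8, Edmonton 13, Fresno 7, Geneva 0, Denver 0. Edmonton and Boston advance.
Runoff: Edmonton is ranked above Boston on 20 ballots, Boston above Edmonton on 8.

Edmonton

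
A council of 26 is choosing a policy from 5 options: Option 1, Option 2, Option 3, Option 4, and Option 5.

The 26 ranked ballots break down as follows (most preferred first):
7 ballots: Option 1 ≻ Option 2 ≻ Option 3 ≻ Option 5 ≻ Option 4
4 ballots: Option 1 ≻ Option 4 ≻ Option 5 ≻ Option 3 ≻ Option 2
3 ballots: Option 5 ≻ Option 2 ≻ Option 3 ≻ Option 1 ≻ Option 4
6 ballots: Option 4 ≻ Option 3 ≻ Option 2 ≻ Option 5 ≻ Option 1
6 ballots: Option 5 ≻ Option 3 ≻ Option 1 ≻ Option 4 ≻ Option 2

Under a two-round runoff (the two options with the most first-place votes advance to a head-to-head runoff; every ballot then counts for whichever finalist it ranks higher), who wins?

Option 5

Round 1 first-place votes: Option 1 11, Option 2 0, Option 3 0, Option 4 6, Option 5 9. Option 1 and Option 5 advance.
Runoff: Option 1 is ranked above Option 5 on 11 ballots, Option 5 above Option 1 on 15.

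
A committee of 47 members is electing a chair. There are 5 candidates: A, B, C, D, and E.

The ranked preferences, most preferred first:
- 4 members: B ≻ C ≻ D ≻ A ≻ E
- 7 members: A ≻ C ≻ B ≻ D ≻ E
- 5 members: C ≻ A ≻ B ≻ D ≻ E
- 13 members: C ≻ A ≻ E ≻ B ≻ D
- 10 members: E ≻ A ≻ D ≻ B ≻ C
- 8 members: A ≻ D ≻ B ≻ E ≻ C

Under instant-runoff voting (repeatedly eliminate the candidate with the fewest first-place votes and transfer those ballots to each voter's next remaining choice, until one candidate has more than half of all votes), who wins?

Round 1: A 15, B 4, C 18, D 0, E 10. D eliminated.
Round 2: A 15, B 4, C 18, E 10. B eliminated.
Round 3: A 15, C 22, E 10. E eliminated.
Round 4: A 25, C 22. A has a majority (≥24).

A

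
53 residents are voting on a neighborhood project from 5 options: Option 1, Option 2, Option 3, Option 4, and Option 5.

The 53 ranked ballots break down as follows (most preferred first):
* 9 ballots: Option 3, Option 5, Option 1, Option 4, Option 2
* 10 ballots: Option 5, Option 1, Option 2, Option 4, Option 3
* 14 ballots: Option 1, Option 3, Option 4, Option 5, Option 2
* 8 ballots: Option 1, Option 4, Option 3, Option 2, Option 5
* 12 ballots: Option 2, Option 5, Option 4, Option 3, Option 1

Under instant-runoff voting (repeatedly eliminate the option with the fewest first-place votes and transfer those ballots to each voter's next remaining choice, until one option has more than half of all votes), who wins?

Option 5

Round 1: Option 1 22, Option 2 12, Option 3 9, Option 4 0, Option 5 10. Option 4 eliminated.
Round 2: Option 1 22, Option 2 12, Option 3 9, Option 5 10. Option 3 eliminated.
Round 3: Option 1 22, Option 2 12, Option 5 19. Option 2 eliminated.
Round 4: Option 1 22, Option 5 31. Option 5 has a majority (≥27).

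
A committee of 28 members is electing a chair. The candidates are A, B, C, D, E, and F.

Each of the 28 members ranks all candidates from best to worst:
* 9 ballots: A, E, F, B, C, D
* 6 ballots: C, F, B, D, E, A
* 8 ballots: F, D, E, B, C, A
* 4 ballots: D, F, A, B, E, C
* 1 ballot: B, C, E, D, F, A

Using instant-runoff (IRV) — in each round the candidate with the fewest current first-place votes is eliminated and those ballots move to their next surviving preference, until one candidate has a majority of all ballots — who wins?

Round 1: A 9, B 1, C 6, D 4, E 0, F 8. E eliminated.
Round 2: A 9, B 1, C 6, D 4, F 8. B eliminated.
Round 3: A 9, C 7, D 4, F 8. D eliminated.
Round 4: A 9, C 7, F 12. C eliminated.
Round 5: A 9, F 19. F has a majority (≥15).

F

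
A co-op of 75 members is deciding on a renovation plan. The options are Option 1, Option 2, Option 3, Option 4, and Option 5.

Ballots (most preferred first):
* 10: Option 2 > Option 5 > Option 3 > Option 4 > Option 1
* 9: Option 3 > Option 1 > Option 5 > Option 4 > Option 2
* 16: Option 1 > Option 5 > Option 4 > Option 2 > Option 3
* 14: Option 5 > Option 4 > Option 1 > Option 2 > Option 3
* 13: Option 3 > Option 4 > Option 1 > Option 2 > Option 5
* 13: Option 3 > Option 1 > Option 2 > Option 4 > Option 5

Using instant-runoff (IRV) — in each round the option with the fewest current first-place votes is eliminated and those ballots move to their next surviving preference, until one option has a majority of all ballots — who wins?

Round 1: Option 1 16, Option 2 10, Option 3 35, Option 4 0, Option 5 14. Option 4 eliminated.
Round 2: Option 1 16, Option 2 10, Option 3 35, Option 5 14. Option 2 eliminated.
Round 3: Option 1 16, Option 3 35, Option 5 24. Option 1 eliminated.
Round 4: Option 3 35, Option 5 40. Option 5 has a majority (≥38).

Option 5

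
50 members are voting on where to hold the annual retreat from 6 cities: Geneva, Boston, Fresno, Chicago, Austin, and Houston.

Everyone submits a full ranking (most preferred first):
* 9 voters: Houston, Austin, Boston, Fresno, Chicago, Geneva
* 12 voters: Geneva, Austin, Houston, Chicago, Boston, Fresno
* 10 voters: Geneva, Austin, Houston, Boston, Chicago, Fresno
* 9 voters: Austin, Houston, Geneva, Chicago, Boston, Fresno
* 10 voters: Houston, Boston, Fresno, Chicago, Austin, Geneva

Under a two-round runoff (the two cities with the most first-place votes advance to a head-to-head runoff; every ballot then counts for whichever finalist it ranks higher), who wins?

Round 1 first-place votes: Geneva 22, Boston 0, Fresno 0, Chicago 0, Austin 9, Houston 19. Geneva and Houston advance.
Runoff: Geneva is ranked above Houston on 22 ballots, Houston above Geneva on 28.

Houston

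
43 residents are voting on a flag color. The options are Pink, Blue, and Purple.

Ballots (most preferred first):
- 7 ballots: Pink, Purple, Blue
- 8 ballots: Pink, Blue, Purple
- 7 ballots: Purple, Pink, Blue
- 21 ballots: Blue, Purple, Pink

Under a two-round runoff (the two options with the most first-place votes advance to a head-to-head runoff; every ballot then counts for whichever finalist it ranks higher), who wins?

Pink

Round 1 first-place votes: Pink 15, Blue 21, Purple 7. Blue and Pink advance.
Runoff: Blue is ranked above Pink on 21 ballots, Pink above Blue on 22.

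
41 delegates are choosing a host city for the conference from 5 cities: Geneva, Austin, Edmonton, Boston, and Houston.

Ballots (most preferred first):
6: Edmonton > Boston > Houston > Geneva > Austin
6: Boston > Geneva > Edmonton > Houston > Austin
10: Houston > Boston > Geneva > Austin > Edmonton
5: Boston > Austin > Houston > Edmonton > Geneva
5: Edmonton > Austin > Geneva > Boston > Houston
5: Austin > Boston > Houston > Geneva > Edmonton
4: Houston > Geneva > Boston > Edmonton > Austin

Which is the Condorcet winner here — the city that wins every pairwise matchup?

Boston

Boston vs Geneva: 32–9
Boston vs Austin: 31–10
Boston vs Edmonton: 30–11
Boston vs Houston: 27–14
Boston beats every other city.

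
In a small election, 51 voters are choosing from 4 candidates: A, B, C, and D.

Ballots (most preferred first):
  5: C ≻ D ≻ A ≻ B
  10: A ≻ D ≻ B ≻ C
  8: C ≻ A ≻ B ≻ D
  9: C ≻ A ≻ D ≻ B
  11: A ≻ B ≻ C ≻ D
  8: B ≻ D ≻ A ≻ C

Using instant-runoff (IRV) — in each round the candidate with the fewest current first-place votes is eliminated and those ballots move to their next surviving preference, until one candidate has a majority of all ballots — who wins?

A

Round 1: A 21, B 8, C 22, D 0. D eliminated.
Round 2: A 21, B 8, C 22. B eliminated.
Round 3: A 29, C 22. A has a majority (≥26).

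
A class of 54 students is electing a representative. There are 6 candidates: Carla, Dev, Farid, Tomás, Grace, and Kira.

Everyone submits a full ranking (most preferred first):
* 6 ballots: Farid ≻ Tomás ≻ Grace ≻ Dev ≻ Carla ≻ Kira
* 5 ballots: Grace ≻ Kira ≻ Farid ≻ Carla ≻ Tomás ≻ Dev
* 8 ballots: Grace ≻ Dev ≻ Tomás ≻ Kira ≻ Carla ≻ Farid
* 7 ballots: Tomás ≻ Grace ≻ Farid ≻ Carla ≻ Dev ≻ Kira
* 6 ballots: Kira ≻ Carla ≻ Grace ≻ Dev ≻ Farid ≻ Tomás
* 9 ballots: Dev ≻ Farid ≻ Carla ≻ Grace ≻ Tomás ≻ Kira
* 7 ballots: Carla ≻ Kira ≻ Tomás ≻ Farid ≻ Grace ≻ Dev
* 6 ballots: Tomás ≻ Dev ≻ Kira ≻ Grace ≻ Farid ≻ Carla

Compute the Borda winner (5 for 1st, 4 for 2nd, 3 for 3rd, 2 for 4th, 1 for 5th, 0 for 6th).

Grace

Carla: 6×1 + 5×2 + 8×1 + 7×2 + 6×4 + 9×3 + 7×5 + 6×0 = 124
Dev: 6×2 + 5×0 + 8×4 + 7×1 + 6×2 + 9×5 + 7×0 + 6×4 = 132
Farid: 6×5 + 5×3 + 8×0 + 7×3 + 6×1 + 9×4 + 7×2 + 6×1 = 128
Tomás: 6×4 + 5×1 + 8×3 + 7×5 + 6×0 + 9×1 + 7×3 + 6×5 = 148
Grace: 6×3 + 5×5 + 8×5 + 7×4 + 6×3 + 9×2 + 7×1 + 6×2 = 166
Kira: 6×0 + 5×4 + 8×2 + 7×0 + 6×5 + 9×0 + 7×4 + 6×3 = 112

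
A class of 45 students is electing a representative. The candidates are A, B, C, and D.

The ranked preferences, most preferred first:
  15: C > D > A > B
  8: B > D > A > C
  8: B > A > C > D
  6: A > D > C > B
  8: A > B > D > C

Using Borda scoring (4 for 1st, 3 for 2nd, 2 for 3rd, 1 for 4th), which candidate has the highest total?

A: 15×2 + 8×2 + 8×3 + 6×4 + 8×4 = 126
B: 15×1 + 8×4 + 8×4 + 6×1 + 8×3 = 109
C: 15×4 + 8×1 + 8×2 + 6×2 + 8×1 = 104
D: 15×3 + 8×3 + 8×1 + 6×3 + 8×2 = 111

A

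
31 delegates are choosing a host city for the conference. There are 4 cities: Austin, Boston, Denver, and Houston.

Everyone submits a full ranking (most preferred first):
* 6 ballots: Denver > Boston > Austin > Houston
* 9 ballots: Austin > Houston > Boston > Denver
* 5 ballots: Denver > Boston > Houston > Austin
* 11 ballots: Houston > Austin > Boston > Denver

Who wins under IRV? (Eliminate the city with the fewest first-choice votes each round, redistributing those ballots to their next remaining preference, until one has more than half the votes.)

Round 1: Austin 9, Boston 0, Denver 11, Houston 11. Boston eliminated.
Round 2: Austin 9, Denver 11, Houston 11. Austin eliminated.
Round 3: Denver 11, Houston 20. Houston has a majority (≥16).

Houston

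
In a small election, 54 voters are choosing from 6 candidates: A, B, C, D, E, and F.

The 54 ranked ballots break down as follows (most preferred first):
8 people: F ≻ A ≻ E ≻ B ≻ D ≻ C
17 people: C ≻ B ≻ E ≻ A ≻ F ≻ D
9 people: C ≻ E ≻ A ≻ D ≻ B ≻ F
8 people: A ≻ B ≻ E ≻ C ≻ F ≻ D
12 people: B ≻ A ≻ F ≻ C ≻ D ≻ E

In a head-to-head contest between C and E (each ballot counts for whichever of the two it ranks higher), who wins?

C

C is ranked above E on 38 ballots; E above C on 16.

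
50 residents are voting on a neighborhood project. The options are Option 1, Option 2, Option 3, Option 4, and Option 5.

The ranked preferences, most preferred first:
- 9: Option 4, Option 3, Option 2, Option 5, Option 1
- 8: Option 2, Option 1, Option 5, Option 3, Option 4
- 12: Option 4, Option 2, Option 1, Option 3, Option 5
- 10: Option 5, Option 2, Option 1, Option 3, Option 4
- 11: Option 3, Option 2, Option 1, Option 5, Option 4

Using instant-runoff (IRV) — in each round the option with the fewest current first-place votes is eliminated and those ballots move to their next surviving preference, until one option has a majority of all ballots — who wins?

Round 1: Option 1 0, Option 2 8, Option 3 11, Option 4 21, Option 5 10. Option 1 eliminated.
Round 2: Option 2 8, Option 3 11, Option 4 21, Option 5 10. Option 2 eliminated.
Round 3: Option 3 11, Option 4 21, Option 5 18. Option 3 eliminated.
Round 4: Option 4 21, Option 5 29. Option 5 has a majority (≥26).

Option 5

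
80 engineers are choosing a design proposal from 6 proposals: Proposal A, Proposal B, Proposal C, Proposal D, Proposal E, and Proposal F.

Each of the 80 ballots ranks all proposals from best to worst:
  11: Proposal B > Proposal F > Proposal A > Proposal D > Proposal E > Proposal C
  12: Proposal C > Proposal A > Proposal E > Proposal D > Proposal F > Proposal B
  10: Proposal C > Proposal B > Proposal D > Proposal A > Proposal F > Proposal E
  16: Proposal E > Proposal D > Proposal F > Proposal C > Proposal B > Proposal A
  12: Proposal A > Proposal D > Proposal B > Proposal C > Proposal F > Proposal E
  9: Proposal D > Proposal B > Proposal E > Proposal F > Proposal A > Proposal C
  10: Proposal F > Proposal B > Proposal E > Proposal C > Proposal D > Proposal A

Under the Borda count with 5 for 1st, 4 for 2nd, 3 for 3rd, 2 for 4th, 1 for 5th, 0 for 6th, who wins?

Proposal A: 11×3 + 12×4 + 10×2 + 16×0 + 12×5 + 9×1 + 10×0 = 170
Proposal B: 11×5 + 12×0 + 10×4 + 16×1 + 12×3 + 9×4 + 10×4 = 223
Proposal C: 11×0 + 12×5 + 10×5 + 16×2 + 12×2 + 9×0 + 10×2 = 186
Proposal D: 11×2 + 12×2 + 10×3 + 16×4 + 12×4 + 9×5 + 10×1 = 243
Proposal E: 11×1 + 12×3 + 10×0 + 16×5 + 12×0 + 9×3 + 10×3 = 184
Proposal F: 11×4 + 12×1 + 10×1 + 16×3 + 12×1 + 9×2 + 10×5 = 194

Proposal D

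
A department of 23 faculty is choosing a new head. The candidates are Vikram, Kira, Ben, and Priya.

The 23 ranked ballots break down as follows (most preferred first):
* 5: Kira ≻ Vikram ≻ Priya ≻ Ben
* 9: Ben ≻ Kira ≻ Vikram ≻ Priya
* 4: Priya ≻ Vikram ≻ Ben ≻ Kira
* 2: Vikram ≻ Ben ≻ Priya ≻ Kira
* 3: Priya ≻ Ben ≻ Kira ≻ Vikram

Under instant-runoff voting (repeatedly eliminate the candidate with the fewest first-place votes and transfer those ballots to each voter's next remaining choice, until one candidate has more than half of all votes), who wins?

Priya

Round 1: Vikram 2, Kira 5, Ben 9, Priya 7. Vikram eliminated.
Round 2: Kira 5, Ben 11, Priya 7. Kira eliminated.
Round 3: Ben 11, Priya 12. Priya has a majority (≥12).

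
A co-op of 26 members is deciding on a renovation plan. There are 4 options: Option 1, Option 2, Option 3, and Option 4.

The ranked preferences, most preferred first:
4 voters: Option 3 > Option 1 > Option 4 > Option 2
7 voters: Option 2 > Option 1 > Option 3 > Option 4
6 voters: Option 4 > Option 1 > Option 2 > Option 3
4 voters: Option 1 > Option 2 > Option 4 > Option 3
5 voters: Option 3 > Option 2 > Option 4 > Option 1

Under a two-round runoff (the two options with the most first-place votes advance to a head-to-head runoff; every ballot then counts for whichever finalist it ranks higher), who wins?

Round 1 first-place votes: Option 1 4, Option 2 7, Option 3 9, Option 4 6. Option 3 and Option 2 advance.
Runoff: Option 3 is ranked above Option 2 on 9 ballots, Option 2 above Option 3 on 17.

Option 2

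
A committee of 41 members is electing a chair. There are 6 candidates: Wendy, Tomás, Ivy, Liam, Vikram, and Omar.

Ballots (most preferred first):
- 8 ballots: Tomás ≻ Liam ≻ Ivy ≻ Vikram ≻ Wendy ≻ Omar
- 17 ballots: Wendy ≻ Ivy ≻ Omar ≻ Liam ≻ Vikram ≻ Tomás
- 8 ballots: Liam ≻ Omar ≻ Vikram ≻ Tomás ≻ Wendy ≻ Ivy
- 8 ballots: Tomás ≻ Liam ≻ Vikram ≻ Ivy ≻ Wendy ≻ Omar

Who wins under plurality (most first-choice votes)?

Wendy

First-place votes: Wendy 17, Tomás 16, Ivy 0, Liam 8, Vikram 0, Omar 0.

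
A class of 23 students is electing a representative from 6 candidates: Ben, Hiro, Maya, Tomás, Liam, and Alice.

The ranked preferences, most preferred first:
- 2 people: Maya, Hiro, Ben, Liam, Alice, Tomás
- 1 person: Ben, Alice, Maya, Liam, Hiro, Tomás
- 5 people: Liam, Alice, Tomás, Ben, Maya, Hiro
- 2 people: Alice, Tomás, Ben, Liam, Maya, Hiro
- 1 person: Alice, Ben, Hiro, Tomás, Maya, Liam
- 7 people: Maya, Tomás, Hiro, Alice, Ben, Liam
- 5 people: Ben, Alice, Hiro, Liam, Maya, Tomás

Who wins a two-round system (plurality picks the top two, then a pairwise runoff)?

Ben

Round 1 first-place votes: Ben 6, Hiro 0, Maya 9, Tomás 0, Liam 5, Alice 3. Maya and Ben advance.
Runoff: Maya is ranked above Ben on 9 ballots, Ben above Maya on 14.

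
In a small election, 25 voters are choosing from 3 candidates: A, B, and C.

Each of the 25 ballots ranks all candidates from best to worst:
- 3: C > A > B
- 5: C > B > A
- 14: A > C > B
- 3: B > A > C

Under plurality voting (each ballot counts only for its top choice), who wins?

A

First-place votes: A 14, B 3, C 8.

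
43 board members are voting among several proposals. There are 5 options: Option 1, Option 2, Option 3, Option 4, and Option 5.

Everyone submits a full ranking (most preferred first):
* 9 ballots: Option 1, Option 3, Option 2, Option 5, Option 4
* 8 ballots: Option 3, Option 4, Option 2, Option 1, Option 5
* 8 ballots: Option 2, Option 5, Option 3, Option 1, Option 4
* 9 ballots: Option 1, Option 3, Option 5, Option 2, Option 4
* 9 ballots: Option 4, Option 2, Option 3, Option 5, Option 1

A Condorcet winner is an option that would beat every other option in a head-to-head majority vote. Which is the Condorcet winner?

Option 3

Option 3 vs Option 1: 25–18
Option 3 vs Option 2: 26–17
Option 3 vs Option 4: 34–9
Option 3 vs Option 5: 35–8
Option 3 beats every other option.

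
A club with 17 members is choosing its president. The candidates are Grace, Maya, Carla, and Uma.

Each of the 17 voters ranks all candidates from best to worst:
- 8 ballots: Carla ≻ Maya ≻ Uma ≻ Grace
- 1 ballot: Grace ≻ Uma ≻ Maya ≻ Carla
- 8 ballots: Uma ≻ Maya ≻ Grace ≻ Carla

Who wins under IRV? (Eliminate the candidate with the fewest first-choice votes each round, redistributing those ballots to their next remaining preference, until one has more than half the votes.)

Round 1: Grace 1, Maya 0, Carla 8, Uma 8. Maya eliminated.
Round 2: Grace 1, Carla 8, Uma 8. Grace eliminated.
Round 3: Carla 8, Uma 9. Uma has a majority (≥9).

Uma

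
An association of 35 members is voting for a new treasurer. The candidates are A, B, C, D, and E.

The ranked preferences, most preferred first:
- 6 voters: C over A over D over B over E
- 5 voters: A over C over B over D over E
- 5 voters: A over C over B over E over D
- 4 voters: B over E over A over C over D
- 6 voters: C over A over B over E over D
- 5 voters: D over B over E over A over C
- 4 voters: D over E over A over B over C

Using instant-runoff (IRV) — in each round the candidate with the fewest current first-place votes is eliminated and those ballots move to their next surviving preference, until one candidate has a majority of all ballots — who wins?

A

Round 1: A 10, B 4, C 12, D 9, E 0. E eliminated.
Round 2: A 10, B 4, C 12, D 9. B eliminated.
Round 3: A 14, C 12, D 9. D eliminated.
Round 4: A 23, C 12. A has a majority (≥18).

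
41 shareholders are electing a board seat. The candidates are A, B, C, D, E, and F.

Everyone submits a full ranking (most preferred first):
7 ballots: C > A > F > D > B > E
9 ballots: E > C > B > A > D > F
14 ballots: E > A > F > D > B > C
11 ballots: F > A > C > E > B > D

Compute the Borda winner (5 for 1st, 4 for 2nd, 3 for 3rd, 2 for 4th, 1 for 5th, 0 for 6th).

A: 7×4 + 9×2 + 14×4 + 11×4 = 146
B: 7×1 + 9×3 + 14×1 + 11×1 = 59
C: 7×5 + 9×4 + 14×0 + 11×3 = 104
D: 7×2 + 9×1 + 14×2 + 11×0 = 51
E: 7×0 + 9×5 + 14×5 + 11×2 = 137
F: 7×3 + 9×0 + 14×3 + 11×5 = 118

A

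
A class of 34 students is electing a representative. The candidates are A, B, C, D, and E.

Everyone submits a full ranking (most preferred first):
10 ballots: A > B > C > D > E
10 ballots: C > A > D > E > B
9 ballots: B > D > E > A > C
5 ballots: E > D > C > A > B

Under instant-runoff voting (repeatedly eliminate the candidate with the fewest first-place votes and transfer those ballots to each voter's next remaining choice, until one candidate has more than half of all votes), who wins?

Round 1: A 10, B 9, C 10, D 0, E 5. D eliminated.
Round 2: A 10, B 9, C 10, E 5. E eliminated.
Round 3: A 10, B 9, C 15. B eliminated.
Round 4: A 19, C 15. A has a majority (≥18).

A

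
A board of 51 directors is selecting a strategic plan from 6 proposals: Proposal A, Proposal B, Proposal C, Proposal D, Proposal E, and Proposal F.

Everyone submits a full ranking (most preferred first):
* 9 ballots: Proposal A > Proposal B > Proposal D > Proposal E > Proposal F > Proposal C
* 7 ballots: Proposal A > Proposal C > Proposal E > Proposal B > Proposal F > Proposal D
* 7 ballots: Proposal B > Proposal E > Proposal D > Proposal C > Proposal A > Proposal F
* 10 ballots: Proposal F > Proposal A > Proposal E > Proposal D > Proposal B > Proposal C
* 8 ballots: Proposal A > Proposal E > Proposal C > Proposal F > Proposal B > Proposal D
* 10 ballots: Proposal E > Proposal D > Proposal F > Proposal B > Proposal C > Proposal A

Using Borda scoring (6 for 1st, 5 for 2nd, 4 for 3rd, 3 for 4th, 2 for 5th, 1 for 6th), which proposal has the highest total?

Proposal E

Proposal A: 9×6 + 7×6 + 7×2 + 10×5 + 8×6 + 10×1 = 218
Proposal B: 9×5 + 7×3 + 7×6 + 10×2 + 8×2 + 10×3 = 174
Proposal C: 9×1 + 7×5 + 7×3 + 10×1 + 8×4 + 10×2 = 127
Proposal D: 9×4 + 7×1 + 7×4 + 10×3 + 8×1 + 10×5 = 159
Proposal E: 9×3 + 7×4 + 7×5 + 10×4 + 8×5 + 10×6 = 230
Proposal F: 9×2 + 7×2 + 7×1 + 10×6 + 8×3 + 10×4 = 163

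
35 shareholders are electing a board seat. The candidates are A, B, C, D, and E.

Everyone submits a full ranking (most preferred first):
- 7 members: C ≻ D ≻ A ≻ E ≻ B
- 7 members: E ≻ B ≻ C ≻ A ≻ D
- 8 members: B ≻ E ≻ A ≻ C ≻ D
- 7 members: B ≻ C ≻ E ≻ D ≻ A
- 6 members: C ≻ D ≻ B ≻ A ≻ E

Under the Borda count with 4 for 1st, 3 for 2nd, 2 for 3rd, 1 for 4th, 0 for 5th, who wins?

A: 7×2 + 7×1 + 8×2 + 7×0 + 6×1 = 43
B: 7×0 + 7×3 + 8×4 + 7×4 + 6×2 = 93
C: 7×4 + 7×2 + 8×1 + 7×3 + 6×4 = 95
D: 7×3 + 7×0 + 8×0 + 7×1 + 6×3 = 46
E: 7×1 + 7×4 + 8×3 + 7×2 + 6×0 = 73

C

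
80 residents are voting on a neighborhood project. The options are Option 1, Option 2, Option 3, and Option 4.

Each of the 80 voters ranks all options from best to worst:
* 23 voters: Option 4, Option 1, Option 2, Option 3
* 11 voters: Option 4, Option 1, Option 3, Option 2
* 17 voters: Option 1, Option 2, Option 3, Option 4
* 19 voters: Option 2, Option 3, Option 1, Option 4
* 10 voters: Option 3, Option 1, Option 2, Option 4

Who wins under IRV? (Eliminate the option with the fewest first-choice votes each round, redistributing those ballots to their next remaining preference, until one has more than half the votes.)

Round 1: Option 1 17, Option 2 19, Option 3 10, Option 4 34. Option 3 eliminated.
Round 2: Option 1 27, Option 2 19, Option 4 34. Option 2 eliminated.
Round 3: Option 1 46, Option 4 34. Option 1 has a majority (≥41).

Option 1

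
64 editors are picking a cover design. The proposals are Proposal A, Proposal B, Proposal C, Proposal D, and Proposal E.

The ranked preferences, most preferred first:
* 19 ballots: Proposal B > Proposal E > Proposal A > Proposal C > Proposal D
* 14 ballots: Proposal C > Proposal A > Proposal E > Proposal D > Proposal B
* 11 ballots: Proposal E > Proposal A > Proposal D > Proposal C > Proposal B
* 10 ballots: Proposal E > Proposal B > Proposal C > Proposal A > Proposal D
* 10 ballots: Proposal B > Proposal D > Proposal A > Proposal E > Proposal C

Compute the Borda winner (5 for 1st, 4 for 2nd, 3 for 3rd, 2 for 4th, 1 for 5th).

Proposal A: 19×3 + 14×4 + 11×4 + 10×2 + 10×3 = 207
Proposal B: 19×5 + 14×1 + 11×1 + 10×4 + 10×5 = 210
Proposal C: 19×2 + 14×5 + 11×2 + 10×3 + 10×1 = 170
Proposal D: 19×1 + 14×2 + 11×3 + 10×1 + 10×4 = 130
Proposal E: 19×4 + 14×3 + 11×5 + 10×5 + 10×2 = 243

Proposal E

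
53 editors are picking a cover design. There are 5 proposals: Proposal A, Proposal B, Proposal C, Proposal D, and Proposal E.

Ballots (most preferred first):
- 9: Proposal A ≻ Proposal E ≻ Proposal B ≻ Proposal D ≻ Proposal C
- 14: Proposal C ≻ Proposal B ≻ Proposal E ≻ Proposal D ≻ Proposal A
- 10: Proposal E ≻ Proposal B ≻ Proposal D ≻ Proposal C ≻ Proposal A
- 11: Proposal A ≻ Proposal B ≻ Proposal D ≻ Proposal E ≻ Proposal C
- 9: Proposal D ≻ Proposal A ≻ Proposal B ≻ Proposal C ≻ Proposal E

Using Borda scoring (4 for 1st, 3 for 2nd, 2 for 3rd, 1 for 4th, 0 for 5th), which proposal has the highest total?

Proposal A: 9×4 + 14×0 + 10×0 + 11×4 + 9×3 = 107
Proposal B: 9×2 + 14×3 + 10×3 + 11×3 + 9×2 = 141
Proposal C: 9×0 + 14×4 + 10×1 + 11×0 + 9×1 = 75
Proposal D: 9×1 + 14×1 + 10×2 + 11×2 + 9×4 = 101
Proposal E: 9×3 + 14×2 + 10×4 + 11×1 + 9×0 = 106

Proposal B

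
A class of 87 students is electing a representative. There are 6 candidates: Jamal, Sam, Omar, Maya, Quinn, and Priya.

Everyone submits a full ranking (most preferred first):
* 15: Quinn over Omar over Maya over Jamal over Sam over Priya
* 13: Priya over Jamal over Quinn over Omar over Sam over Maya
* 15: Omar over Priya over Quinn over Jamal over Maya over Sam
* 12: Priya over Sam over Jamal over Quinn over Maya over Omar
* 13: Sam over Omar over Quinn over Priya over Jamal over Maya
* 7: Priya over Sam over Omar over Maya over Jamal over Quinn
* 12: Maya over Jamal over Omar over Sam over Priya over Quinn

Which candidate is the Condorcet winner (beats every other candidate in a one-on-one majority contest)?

Omar

Omar vs Jamal: 50–37
Omar vs Sam: 55–32
Omar vs Maya: 63–24
Omar vs Quinn: 47–40
Omar vs Priya: 55–32
Omar beats every other candidate.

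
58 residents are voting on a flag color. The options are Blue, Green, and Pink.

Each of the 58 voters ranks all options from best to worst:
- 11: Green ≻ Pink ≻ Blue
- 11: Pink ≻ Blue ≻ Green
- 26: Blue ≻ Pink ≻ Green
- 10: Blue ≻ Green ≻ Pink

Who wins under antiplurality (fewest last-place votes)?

Pink

Last-place votes: Blue 11, Green 37, Pink 10.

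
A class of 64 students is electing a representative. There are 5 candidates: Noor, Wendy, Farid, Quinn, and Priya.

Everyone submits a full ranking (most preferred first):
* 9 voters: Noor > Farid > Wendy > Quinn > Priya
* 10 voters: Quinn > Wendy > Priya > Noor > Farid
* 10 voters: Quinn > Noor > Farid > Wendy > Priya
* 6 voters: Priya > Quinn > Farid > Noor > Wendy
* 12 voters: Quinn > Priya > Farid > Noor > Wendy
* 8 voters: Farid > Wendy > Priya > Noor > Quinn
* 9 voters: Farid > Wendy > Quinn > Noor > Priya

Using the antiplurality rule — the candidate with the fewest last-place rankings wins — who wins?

Last-place votes: Noor 0, Wendy 18, Farid 10, Quinn 8, Priya 28.

Noor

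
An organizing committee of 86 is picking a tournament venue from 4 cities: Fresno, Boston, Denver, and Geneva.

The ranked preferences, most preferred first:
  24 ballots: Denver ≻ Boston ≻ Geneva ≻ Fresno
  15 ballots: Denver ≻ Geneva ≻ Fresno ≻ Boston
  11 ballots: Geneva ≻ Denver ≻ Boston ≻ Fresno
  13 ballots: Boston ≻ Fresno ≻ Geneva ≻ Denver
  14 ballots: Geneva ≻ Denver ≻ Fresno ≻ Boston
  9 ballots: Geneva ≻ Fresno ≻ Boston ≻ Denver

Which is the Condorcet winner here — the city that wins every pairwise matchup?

Geneva vs Fresno: 73–13
Geneva vs Boston: 49–37
Geneva vs Denver: 47–39
Geneva beats every other city.

Geneva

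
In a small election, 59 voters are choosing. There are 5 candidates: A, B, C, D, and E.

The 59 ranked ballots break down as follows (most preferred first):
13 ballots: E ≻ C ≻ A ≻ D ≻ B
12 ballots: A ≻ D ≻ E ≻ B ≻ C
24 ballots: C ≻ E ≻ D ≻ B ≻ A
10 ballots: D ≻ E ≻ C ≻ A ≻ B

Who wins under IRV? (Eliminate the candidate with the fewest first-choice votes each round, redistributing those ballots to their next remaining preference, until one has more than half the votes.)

E

Round 1: A 12, B 0, C 24, D 10, E 13. B eliminated.
Round 2: A 12, C 24, D 10, E 13. D eliminated.
Round 3: A 12, C 24, E 23. A eliminated.
Round 4: C 24, E 35. E has a majority (≥30).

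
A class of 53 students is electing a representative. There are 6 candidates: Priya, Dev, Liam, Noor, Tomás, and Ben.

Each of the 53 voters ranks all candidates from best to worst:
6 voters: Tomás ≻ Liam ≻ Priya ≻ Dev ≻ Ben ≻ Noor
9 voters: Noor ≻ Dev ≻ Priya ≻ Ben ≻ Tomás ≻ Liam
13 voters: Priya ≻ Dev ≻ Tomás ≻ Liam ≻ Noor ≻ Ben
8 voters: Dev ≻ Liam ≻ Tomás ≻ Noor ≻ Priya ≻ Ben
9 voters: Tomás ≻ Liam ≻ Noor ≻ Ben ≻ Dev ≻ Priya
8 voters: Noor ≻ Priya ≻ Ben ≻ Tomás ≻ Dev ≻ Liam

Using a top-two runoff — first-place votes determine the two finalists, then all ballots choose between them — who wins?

Tomás

Round 1 first-place votes: Priya 13, Dev 8, Liam 0, Noor 17, Tomás 15, Ben 0. Noor and Tomás advance.
Runoff: Noor is ranked above Tomás on 17 ballots, Tomás above Noor on 36.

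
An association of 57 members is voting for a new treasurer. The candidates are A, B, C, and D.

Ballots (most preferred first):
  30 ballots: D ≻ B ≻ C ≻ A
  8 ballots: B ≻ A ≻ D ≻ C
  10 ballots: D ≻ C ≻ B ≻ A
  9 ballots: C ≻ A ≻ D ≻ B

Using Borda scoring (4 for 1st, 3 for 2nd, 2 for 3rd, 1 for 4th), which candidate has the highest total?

D

A: 30×1 + 8×3 + 10×1 + 9×3 = 91
B: 30×3 + 8×4 + 10×2 + 9×1 = 151
C: 30×2 + 8×1 + 10×3 + 9×4 = 134
D: 30×4 + 8×2 + 10×4 + 9×2 = 194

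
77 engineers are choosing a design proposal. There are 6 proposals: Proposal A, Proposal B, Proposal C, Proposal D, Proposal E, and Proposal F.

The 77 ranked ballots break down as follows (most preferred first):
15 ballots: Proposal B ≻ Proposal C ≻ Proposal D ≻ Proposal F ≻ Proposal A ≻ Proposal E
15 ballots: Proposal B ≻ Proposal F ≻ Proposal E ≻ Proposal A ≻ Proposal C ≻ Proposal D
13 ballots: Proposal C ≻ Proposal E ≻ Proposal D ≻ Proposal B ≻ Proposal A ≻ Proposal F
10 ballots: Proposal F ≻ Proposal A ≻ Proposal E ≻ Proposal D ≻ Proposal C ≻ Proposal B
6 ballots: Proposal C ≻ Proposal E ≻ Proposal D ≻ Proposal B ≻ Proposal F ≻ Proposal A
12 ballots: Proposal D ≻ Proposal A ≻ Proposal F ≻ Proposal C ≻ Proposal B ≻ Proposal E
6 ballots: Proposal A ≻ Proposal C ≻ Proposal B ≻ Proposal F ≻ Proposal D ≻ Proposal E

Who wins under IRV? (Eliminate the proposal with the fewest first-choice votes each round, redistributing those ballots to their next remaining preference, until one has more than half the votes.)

Round 1: Proposal A 6, Proposal B 30, Proposal C 19, Proposal D 12, Proposal E 0, Proposal F 10. Proposal E eliminated.
Round 2: Proposal A 6, Proposal B 30, Proposal C 19, Proposal D 12, Proposal F 10. Proposal A eliminated.
Round 3: Proposal B 30, Proposal C 25, Proposal D 12, Proposal F 10. Proposal F eliminated.
Round 4: Proposal B 30, Proposal C 25, Proposal D 22. Proposal D eliminated.
Round 5: Proposal B 30, Proposal C 47. Proposal C has a majority (≥39).

Proposal C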